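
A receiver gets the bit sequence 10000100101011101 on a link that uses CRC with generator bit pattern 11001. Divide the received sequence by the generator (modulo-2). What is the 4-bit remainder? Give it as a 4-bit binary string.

1010

Modulo-2 division of 10000100101011101 by 11001:
  pos 0: 10000 XOR 11001 = 01001
  pos 1: 10011 XOR 11001 = 01010
  pos 2: 10100 XOR 11001 = 01101
  pos 3: 11010 XOR 11001 = 00011
  pos 6: 11101 XOR 11001 = 00100
  pos 8: 10001 XOR 11001 = 01000
  pos 9: 10001 XOR 11001 = 01000
  pos 10: 10001 XOR 11001 = 01000
  pos 11: 10000 XOR 11001 = 01001
  pos 12: 10011 XOR 11001 = 01010
Remainder = 1010 (nonzero — an error is detected).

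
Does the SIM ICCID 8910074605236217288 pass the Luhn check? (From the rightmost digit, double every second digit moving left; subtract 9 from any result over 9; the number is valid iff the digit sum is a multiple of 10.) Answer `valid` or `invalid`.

From the right, keep odd positions and double even positions (subtract 9 from any doubled value over 9):
  doubled (positions 2,4,...): 7 5 4 6 1 3 5 0 9 → sum 40
  kept (positions 1,3,...): 8 2 1 6 2 0 4 0 1 8 → sum 32
Total = 72.
72 mod 10 = 2, so the number is invalid.

invalid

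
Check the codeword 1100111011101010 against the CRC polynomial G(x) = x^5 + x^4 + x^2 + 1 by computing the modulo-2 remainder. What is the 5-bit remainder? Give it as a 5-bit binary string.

00000

Modulo-2 division of 1100111011101010 by 110101:
  pos 0: 110011 XOR 110101 = 000110
  pos 3: 110101 XOR 110101 = 000000
  pos 9: 110101 XOR 110101 = 000000
Remainder = 00000 (zero — the frame passes the CRC check).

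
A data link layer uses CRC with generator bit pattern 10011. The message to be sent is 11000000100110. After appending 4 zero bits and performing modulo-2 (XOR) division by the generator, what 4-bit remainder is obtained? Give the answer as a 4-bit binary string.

0110

Append 4 zeros: 110000001001100000. Divide by 10011 (XOR where the leading bit is 1):
  pos 0: 11000 XOR 10011 = 01011
  pos 1: 10110 XOR 10011 = 00101
  pos 3: 10100 XOR 10011 = 00111
  pos 5: 11110 XOR 10011 = 01101
  pos 6: 11010 XOR 10011 = 01001
  pos 7: 10011 XOR 10011 = 00000
  pos 12: 10000 XOR 10011 = 00011
Remainder (last 4 bits) = 0110. This is the CRC / FCS.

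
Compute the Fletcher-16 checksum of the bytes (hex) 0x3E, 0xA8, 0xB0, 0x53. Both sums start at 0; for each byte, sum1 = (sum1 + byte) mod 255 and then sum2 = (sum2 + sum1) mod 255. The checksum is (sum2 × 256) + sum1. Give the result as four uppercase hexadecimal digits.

A7EA

Running sums (mod 255):
  after byte 0 (0x3E): sum1=62, sum2=62
  after byte 1 (0xA8): sum1=230, sum2=37
  after byte 2 (0xB0): sum1=151, sum2=188
  after byte 3 (0x53): sum1=234, sum2=167
Checksum = sum2·256 + sum1 = 167·256 + 234 = 42986 = 0xA7EA.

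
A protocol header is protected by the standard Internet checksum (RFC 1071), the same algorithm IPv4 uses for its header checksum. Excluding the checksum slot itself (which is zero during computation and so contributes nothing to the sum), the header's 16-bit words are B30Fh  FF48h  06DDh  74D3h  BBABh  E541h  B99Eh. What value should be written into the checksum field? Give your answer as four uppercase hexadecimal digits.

One's-complement addition (fold any carry out of bit 15 back into bit 0):
  0xB30F + 0xFF48 = 0x1B257 → wrap carry → 0xB258
  0xB258 + 0x06DD = 0x0B935
  0xB935 + 0x74D3 = 0x12E08 → wrap carry → 0x2E09
  0x2E09 + 0xBBAB = 0x0E9B4
  0xE9B4 + 0xE541 = 0x1CEF5 → wrap carry → 0xCEF6
  0xCEF6 + 0xB99E = 0x18894 → wrap carry → 0x8895
One's-complement sum = 0x8895.
Checksum = ~0x8895 & 0xFFFF = 0x776A.

776A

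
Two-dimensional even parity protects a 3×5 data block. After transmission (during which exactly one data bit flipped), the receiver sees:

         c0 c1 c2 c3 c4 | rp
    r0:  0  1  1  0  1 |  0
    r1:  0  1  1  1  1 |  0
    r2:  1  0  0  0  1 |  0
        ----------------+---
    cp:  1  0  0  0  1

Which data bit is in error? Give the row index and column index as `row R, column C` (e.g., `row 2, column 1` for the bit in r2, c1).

Recompute each row's even parity and compare to rp:
  r0: data parity 1, sent rp 0 → mismatch
  r1: data parity 0, sent rp 0 → ok
  r2: data parity 0, sent rp 0 → ok
Recompute each column's even parity and compare to cp:
  c0: data parity 1, sent cp 1 → ok
  c1: data parity 0, sent cp 0 → ok
  c2: data parity 0, sent cp 0 → ok
  c3: data parity 1, sent cp 0 → mismatch
  c4: data parity 1, sent cp 1 → ok
Exactly one row (r0) and one column (c3) fail → the flipped bit is at their intersection.

row 0, column 3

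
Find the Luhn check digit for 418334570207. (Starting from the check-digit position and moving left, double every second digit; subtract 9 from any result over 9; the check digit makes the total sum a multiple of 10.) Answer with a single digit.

0

Partial digits right→left: 7 0 2 0 7 5 4 3 3 8 1 4
Double every second digit counting from the check-digit position (so the 1st, 3rd, 5th, ... of the partial from the right).
  doubled (with −9 where >9): 5 4 5 8 6 2 → sum 30
  kept as-is: 0 0 5 3 8 4 → sum 20
Total = 30 + 20 = 50.
Check digit = (10 − (50 mod 10)) mod 10 = 0.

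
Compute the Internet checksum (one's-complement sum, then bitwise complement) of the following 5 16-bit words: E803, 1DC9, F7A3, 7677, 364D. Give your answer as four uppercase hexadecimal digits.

55CA

One's-complement addition (fold any carry out of bit 15 back into bit 0):
  0xE803 + 0x1DC9 = 0x105CC → wrap carry → 0x05CD
  0x05CD + 0xF7A3 = 0x0FD70
  0xFD70 + 0x7677 = 0x173E7 → wrap carry → 0x73E8
  0x73E8 + 0x364D = 0x0AA35
One's-complement sum = 0xAA35.
Checksum = ~0xAA35 & 0xFFFF = 0x55CA.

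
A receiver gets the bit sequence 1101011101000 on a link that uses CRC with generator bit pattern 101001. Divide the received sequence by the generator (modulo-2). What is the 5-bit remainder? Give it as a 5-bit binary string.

Modulo-2 division of 1101011101000 by 101001:
  pos 0: 110101 XOR 101001 = 011100
  pos 1: 111001 XOR 101001 = 010000
  pos 2: 100001 XOR 101001 = 001000
  pos 4: 100001 XOR 101001 = 001000
  pos 6: 100000 XOR 101001 = 001001
Remainder = 10010 (nonzero — an error is detected).

10010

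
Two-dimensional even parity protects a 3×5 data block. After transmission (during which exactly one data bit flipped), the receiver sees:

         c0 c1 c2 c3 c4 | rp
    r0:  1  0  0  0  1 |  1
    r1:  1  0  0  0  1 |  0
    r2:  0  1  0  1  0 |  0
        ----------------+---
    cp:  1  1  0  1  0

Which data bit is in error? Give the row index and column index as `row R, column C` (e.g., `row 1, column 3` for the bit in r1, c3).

row 0, column 0

Recompute each row's even parity and compare to rp:
  r0: data parity 0, sent rp 1 → mismatch
  r1: data parity 0, sent rp 0 → ok
  r2: data parity 0, sent rp 0 → ok
Recompute each column's even parity and compare to cp:
  c0: data parity 0, sent cp 1 → mismatch
  c1: data parity 1, sent cp 1 → ok
  c2: data parity 0, sent cp 0 → ok
  c3: data parity 1, sent cp 1 → ok
  c4: data parity 0, sent cp 0 → ok
Exactly one row (r0) and one column (c0) fail → the flipped bit is at their intersection.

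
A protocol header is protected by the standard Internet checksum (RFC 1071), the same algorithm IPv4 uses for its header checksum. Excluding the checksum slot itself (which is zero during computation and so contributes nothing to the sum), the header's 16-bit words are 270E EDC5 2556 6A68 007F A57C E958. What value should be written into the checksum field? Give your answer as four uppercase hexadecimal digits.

CC18

One's-complement addition (fold any carry out of bit 15 back into bit 0):
  0x270E + 0xEDC5 = 0x114D3 → wrap carry → 0x14D4
  0x14D4 + 0x2556 = 0x03A2A
  0x3A2A + 0x6A68 = 0x0A492
  0xA492 + 0x007F = 0x0A511
  0xA511 + 0xA57C = 0x14A8D → wrap carry → 0x4A8E
  0x4A8E + 0xE958 = 0x133E6 → wrap carry → 0x33E7
One's-complement sum = 0x33E7.
Checksum = ~0x33E7 & 0xFFFF = 0xCC18.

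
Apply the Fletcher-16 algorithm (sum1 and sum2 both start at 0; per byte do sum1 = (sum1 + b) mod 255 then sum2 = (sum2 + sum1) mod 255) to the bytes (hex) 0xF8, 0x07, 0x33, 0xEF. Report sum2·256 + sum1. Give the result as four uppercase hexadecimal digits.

4F23

Running sums (mod 255):
  after byte 0 (0xF8): sum1=248, sum2=248
  after byte 1 (0x07): sum1=0, sum2=248
  after byte 2 (0x33): sum1=51, sum2=44
  after byte 3 (0xEF): sum1=35, sum2=79
Checksum = sum2·256 + sum1 = 79·256 + 35 = 20259 = 0x4F23.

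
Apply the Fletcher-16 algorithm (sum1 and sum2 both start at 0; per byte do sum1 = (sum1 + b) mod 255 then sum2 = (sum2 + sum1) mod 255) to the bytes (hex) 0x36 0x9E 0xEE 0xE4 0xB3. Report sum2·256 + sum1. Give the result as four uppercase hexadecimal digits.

Running sums (mod 255):
  after byte 0 (0x36): sum1=54, sum2=54
  after byte 1 (0x9E): sum1=212, sum2=11
  after byte 2 (0xEE): sum1=195, sum2=206
  after byte 3 (0xE4): sum1=168, sum2=119
  after byte 4 (0xB3): sum1=92, sum2=211
Checksum = sum2·256 + sum1 = 211·256 + 92 = 54108 = 0xD35C.

D35C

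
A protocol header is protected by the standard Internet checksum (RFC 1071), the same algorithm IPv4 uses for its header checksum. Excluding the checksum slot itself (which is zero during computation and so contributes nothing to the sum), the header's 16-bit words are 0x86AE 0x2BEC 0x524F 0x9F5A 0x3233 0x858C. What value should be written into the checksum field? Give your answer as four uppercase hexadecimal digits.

A3FB

One's-complement addition (fold any carry out of bit 15 back into bit 0):
  0x86AE + 0x2BEC = 0x0B29A
  0xB29A + 0x524F = 0x104E9 → wrap carry → 0x04EA
  0x04EA + 0x9F5A = 0x0A444
  0xA444 + 0x3233 = 0x0D677
  0xD677 + 0x858C = 0x15C03 → wrap carry → 0x5C04
One's-complement sum = 0x5C04.
Checksum = ~0x5C04 & 0xFFFF = 0xA3FB.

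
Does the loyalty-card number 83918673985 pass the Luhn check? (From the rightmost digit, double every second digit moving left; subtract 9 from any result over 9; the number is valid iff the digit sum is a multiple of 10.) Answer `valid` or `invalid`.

From the right, keep odd positions and double even positions (subtract 9 from any doubled value over 9):
  doubled (positions 2,4,...): 7 6 3 2 6 → sum 24
  kept (positions 1,3,...): 5 9 7 8 9 8 → sum 46
Total = 70.
70 mod 10 = 0, so the number is valid.

valid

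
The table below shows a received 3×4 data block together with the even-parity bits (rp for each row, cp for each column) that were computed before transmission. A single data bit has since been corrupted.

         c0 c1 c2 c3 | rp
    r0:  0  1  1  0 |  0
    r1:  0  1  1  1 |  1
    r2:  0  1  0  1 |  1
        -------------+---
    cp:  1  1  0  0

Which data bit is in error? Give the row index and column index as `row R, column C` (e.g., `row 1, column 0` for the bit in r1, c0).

row 2, column 0

Recompute each row's even parity and compare to rp:
  r0: data parity 0, sent rp 0 → ok
  r1: data parity 1, sent rp 1 → ok
  r2: data parity 0, sent rp 1 → mismatch
Recompute each column's even parity and compare to cp:
  c0: data parity 0, sent cp 1 → mismatch
  c1: data parity 1, sent cp 1 → ok
  c2: data parity 0, sent cp 0 → ok
  c3: data parity 0, sent cp 0 → ok
Exactly one row (r2) and one column (c0) fail → the flipped bit is at their intersection.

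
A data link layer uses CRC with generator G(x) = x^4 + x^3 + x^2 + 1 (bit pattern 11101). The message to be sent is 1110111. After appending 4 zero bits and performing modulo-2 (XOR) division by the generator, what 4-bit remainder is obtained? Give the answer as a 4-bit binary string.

1010

Append 4 zeros: 11101110000. Divide by 11101 (XOR where the leading bit is 1):
  pos 0: 11101 XOR 11101 = 00000
  pos 5: 11000 XOR 11101 = 00101
Remainder (last 4 bits) = 1010. This is the CRC / FCS.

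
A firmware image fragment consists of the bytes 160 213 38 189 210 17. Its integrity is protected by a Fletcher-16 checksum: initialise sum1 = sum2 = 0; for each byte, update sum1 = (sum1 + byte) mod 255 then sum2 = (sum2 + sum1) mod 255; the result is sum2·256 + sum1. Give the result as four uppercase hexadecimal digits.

Running sums (mod 255):
  after byte 0 (160): sum1=160, sum2=160
  after byte 1 (213): sum1=118, sum2=23
  after byte 2 (38): sum1=156, sum2=179
  after byte 3 (189): sum1=90, sum2=14
  after byte 4 (210): sum1=45, sum2=59
  after byte 5 (17): sum1=62, sum2=121
Checksum = sum2·256 + sum1 = 121·256 + 62 = 31038 = 0x793E.

793E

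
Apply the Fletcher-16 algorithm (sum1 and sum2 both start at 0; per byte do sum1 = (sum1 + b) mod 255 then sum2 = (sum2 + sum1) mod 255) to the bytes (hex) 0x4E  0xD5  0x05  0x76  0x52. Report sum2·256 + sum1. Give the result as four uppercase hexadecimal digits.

Running sums (mod 255):
  after byte 0 (0x4E): sum1=78, sum2=78
  after byte 1 (0xD5): sum1=36, sum2=114
  after byte 2 (0x05): sum1=41, sum2=155
  after byte 3 (0x76): sum1=159, sum2=59
  after byte 4 (0x52): sum1=241, sum2=45
Checksum = sum2·256 + sum1 = 45·256 + 241 = 11761 = 0x2DF1.

2DF1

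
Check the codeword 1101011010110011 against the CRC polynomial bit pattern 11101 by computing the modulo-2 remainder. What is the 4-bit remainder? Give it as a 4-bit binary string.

0000

Modulo-2 division of 1101011010110011 by 11101:
  pos 0: 11010 XOR 11101 = 00111
  pos 2: 11111 XOR 11101 = 00010
  pos 5: 10010 XOR 11101 = 01111
  pos 6: 11111 XOR 11101 = 00010
  pos 9: 10100 XOR 11101 = 01001
  pos 10: 10011 XOR 11101 = 01110
  pos 11: 11101 XOR 11101 = 00000
Remainder = 0000 (zero — the frame passes the CRC check).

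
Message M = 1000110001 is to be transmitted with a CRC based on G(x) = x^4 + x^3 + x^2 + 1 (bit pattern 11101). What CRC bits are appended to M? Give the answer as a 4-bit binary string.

0101

Append 4 zeros: 10001100010000. Divide by 11101 (XOR where the leading bit is 1):
  pos 0: 10001 XOR 11101 = 01100
  pos 1: 11001 XOR 11101 = 00100
  pos 3: 10000 XOR 11101 = 01101
  pos 4: 11010 XOR 11101 = 00111
  pos 6: 11110 XOR 11101 = 00011
  pos 9: 11000 XOR 11101 = 00101
Remainder (last 4 bits) = 0101. This is the CRC / FCS.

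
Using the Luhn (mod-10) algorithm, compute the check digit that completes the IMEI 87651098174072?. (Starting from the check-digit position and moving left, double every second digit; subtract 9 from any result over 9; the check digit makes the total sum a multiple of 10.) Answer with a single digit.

Partial digits right→left: 2 7 0 4 7 1 8 9 0 1 5 6 7 8
Double every second digit counting from the check-digit position (so the 1st, 3rd, 5th, ... of the partial from the right).
  doubled (with −9 where >9): 4 0 5 7 0 1 5 → sum 22
  kept as-is: 7 4 1 9 1 6 8 → sum 36
Total = 22 + 36 = 58.
Check digit = (10 − (58 mod 10)) mod 10 = 2.

2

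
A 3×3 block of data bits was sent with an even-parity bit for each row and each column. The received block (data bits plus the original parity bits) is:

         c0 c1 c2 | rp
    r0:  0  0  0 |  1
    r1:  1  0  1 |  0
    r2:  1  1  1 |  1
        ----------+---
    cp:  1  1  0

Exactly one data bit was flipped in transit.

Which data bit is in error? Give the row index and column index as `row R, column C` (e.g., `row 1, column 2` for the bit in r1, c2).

row 0, column 0

Recompute each row's even parity and compare to rp:
  r0: data parity 0, sent rp 1 → mismatch
  r1: data parity 0, sent rp 0 → ok
  r2: data parity 1, sent rp 1 → ok
Recompute each column's even parity and compare to cp:
  c0: data parity 0, sent cp 1 → mismatch
  c1: data parity 1, sent cp 1 → ok
  c2: data parity 0, sent cp 0 → ok
Exactly one row (r0) and one column (c0) fail → the flipped bit is at their intersection.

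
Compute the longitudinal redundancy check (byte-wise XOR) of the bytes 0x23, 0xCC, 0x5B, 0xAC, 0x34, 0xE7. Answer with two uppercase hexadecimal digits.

CB

XOR the bytes together:
  start with 0x23
  0x23 ⊕ 0xCC = 0xEF
  0xEF ⊕ 0x5B = 0xB4
  0xB4 ⊕ 0xAC = 0x18
  0x18 ⊕ 0x34 = 0x2C
  0x2C ⊕ 0xE7 = 0xCB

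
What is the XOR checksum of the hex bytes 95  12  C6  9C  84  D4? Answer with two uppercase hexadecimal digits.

8D

XOR the bytes together:
  start with 0x95
  0x95 ⊕ 0x12 = 0x87
  0x87 ⊕ 0xC6 = 0x41
  0x41 ⊕ 0x9C = 0xDD
  0xDD ⊕ 0x84 = 0x59
  0x59 ⊕ 0xD4 = 0x8D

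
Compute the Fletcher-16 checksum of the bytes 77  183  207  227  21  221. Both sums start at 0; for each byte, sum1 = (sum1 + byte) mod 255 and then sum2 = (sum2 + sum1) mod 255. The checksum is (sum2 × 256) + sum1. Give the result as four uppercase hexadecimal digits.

59AB

Running sums (mod 255):
  after byte 0 (77): sum1=77, sum2=77
  after byte 1 (183): sum1=5, sum2=82
  after byte 2 (207): sum1=212, sum2=39
  after byte 3 (227): sum1=184, sum2=223
  after byte 4 (21): sum1=205, sum2=173
  after byte 5 (221): sum1=171, sum2=89
Checksum = sum2·256 + sum1 = 89·256 + 171 = 22955 = 0x59AB.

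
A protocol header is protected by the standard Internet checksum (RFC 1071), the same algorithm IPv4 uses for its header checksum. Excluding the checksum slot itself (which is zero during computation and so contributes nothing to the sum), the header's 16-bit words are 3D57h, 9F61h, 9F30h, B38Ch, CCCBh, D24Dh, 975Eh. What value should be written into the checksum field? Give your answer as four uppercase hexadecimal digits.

One's-complement addition (fold any carry out of bit 15 back into bit 0):
  0x3D57 + 0x9F61 = 0x0DCB8
  0xDCB8 + 0x9F30 = 0x17BE8 → wrap carry → 0x7BE9
  0x7BE9 + 0xB38C = 0x12F75 → wrap carry → 0x2F76
  0x2F76 + 0xCCCB = 0x0FC41
  0xFC41 + 0xD24D = 0x1CE8E → wrap carry → 0xCE8F
  0xCE8F + 0x975E = 0x165ED → wrap carry → 0x65EE
One's-complement sum = 0x65EE.
Checksum = ~0x65EE & 0xFFFF = 0x9A11.

9A11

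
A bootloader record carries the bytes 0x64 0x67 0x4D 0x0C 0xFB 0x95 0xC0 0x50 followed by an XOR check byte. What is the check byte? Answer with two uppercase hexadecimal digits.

BC

XOR the bytes together:
  start with 0x64
  0x64 ⊕ 0x67 = 0x03
  0x03 ⊕ 0x4D = 0x4E
  0x4E ⊕ 0x0C = 0x42
  0x42 ⊕ 0xFB = 0xB9
  0xB9 ⊕ 0x95 = 0x2C
  0x2C ⊕ 0xC0 = 0xEC
  0xEC ⊕ 0x50 = 0xBC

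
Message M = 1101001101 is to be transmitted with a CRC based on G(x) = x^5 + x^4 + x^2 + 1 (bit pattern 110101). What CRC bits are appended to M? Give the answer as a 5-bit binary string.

10001

Append 5 zeros: 110100110100000. Divide by 110101 (XOR where the leading bit is 1):
  pos 0: 110100 XOR 110101 = 000001
  pos 5: 111010 XOR 110101 = 001111
  pos 7: 111100 XOR 110101 = 001001
  pos 9: 100100 XOR 110101 = 010001
Remainder (last 5 bits) = 10001. This is the CRC / FCS.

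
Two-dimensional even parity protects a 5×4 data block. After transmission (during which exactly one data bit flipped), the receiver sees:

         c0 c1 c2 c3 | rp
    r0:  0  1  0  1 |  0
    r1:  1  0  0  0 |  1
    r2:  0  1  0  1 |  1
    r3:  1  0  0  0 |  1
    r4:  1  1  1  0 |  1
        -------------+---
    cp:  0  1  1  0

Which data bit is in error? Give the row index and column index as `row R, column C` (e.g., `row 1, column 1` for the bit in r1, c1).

row 2, column 0

Recompute each row's even parity and compare to rp:
  r0: data parity 0, sent rp 0 → ok
  r1: data parity 1, sent rp 1 → ok
  r2: data parity 0, sent rp 1 → mismatch
  r3: data parity 1, sent rp 1 → ok
  r4: data parity 1, sent rp 1 → ok
Recompute each column's even parity and compare to cp:
  c0: data parity 1, sent cp 0 → mismatch
  c1: data parity 1, sent cp 1 → ok
  c2: data parity 1, sent cp 1 → ok
  c3: data parity 0, sent cp 0 → ok
Exactly one row (r2) and one column (c0) fail → the flipped bit is at their intersection.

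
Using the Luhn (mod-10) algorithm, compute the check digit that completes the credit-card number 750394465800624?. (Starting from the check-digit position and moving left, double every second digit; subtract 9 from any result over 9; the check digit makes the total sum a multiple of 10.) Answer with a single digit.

Partial digits right→left: 4 2 6 0 0 8 5 6 4 4 9 3 0 5 7
Double every second digit counting from the check-digit position (so the 1st, 3rd, 5th, ... of the partial from the right).
  doubled (with −9 where >9): 8 3 0 1 8 9 0 5 → sum 34
  kept as-is: 2 0 8 6 4 3 5 → sum 28
Total = 34 + 28 = 62.
Check digit = (10 − (62 mod 10)) mod 10 = 8.

8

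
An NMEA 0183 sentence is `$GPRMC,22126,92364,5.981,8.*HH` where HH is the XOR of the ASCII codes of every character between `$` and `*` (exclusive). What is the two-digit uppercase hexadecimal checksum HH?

XOR the ASCII codes of the payload characters:
  'G' = 0x47 → acc = 0x47
  'P' = 0x50 → acc = 0x17
  'R' = 0x52 → acc = 0x45
  'M' = 0x4D → acc = 0x08
  'C' = 0x43 → acc = 0x4B
  ',' = 0x2C → acc = 0x67
  '2' = 0x32 → acc = 0x55
  '2' = 0x32 → acc = 0x67
  '1' = 0x31 → acc = 0x56
  '2' = 0x32 → acc = 0x64
  '6' = 0x36 → acc = 0x52
  ',' = 0x2C → acc = 0x7E
  '9' = 0x39 → acc = 0x47
  '2' = 0x32 → acc = 0x75
  '3' = 0x33 → acc = 0x46
  '6' = 0x36 → acc = 0x70
  '4' = 0x34 → acc = 0x44
  ',' = 0x2C → acc = 0x68
  '5' = 0x35 → acc = 0x5D
  '.' = 0x2E → acc = 0x73
  '9' = 0x39 → acc = 0x4A
  '8' = 0x38 → acc = 0x72
  '1' = 0x31 → acc = 0x43
  ',' = 0x2C → acc = 0x6F
  '8' = 0x38 → acc = 0x57
  '.' = 0x2E → acc = 0x79
Checksum = 0x79.

79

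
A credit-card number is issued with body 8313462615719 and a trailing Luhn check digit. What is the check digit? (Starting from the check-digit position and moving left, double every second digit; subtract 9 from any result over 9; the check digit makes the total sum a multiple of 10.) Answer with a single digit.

Partial digits right→left: 9 1 7 5 1 6 2 6 4 3 1 3 8
Double every second digit counting from the check-digit position (so the 1st, 3rd, 5th, ... of the partial from the right).
  doubled (with −9 where >9): 9 5 2 4 8 2 7 → sum 37
  kept as-is: 1 5 6 6 3 3 → sum 24
Total = 37 + 24 = 61.
Check digit = (10 − (61 mod 10)) mod 10 = 9.

9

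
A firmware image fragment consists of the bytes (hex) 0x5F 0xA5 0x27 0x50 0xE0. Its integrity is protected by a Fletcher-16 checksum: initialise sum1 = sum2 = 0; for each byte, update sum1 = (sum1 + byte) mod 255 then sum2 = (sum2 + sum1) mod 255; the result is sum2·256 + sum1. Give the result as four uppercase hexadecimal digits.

Running sums (mod 255):
  after byte 0 (0x5F): sum1=95, sum2=95
  after byte 1 (0xA5): sum1=5, sum2=100
  after byte 2 (0x27): sum1=44, sum2=144
  after byte 3 (0x50): sum1=124, sum2=13
  after byte 4 (0xE0): sum1=93, sum2=106
Checksum = sum2·256 + sum1 = 106·256 + 93 = 27229 = 0x6A5D.

6A5D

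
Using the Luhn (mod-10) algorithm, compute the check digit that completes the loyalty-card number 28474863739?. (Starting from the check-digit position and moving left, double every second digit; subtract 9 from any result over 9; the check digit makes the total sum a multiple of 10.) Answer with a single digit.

Partial digits right→left: 9 3 7 3 6 8 4 7 4 8 2
Double every second digit counting from the check-digit position (so the 1st, 3rd, 5th, ... of the partial from the right).
  doubled (with −9 where >9): 9 5 3 8 8 4 → sum 37
  kept as-is: 3 3 8 7 8 → sum 29
Total = 37 + 29 = 66.
Check digit = (10 − (66 mod 10)) mod 10 = 4.

4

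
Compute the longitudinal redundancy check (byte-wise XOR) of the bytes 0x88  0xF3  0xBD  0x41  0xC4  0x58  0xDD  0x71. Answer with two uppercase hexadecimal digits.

B7

XOR the bytes together:
  start with 0x88
  0x88 ⊕ 0xF3 = 0x7B
  0x7B ⊕ 0xBD = 0xC6
  0xC6 ⊕ 0x41 = 0x87
  0x87 ⊕ 0xC4 = 0x43
  0x43 ⊕ 0x58 = 0x1B
  0x1B ⊕ 0xDD = 0xC6
  0xC6 ⊕ 0x71 = 0xB7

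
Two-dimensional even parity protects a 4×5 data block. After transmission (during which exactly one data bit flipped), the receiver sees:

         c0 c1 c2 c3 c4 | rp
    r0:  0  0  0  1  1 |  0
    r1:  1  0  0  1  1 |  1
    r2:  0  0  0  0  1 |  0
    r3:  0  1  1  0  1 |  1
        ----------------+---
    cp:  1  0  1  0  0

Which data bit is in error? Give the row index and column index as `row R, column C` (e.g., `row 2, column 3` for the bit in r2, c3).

Recompute each row's even parity and compare to rp:
  r0: data parity 0, sent rp 0 → ok
  r1: data parity 1, sent rp 1 → ok
  r2: data parity 1, sent rp 0 → mismatch
  r3: data parity 1, sent rp 1 → ok
Recompute each column's even parity and compare to cp:
  c0: data parity 1, sent cp 1 → ok
  c1: data parity 1, sent cp 0 → mismatch
  c2: data parity 1, sent cp 1 → ok
  c3: data parity 0, sent cp 0 → ok
  c4: data parity 0, sent cp 0 → ok
Exactly one row (r2) and one column (c1) fail → the flipped bit is at their intersection.

row 2, column 1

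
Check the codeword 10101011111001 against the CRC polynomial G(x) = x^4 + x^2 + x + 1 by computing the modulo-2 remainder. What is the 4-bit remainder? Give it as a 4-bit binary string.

Modulo-2 division of 10101011111001 by 10111:
  pos 0: 10101 XOR 10111 = 00010
  pos 3: 10011 XOR 10111 = 00100
  pos 5: 10011 XOR 10111 = 00100
  pos 7: 10010 XOR 10111 = 00101
  pos 9: 10101 XOR 10111 = 00010
Remainder = 0010 (nonzero — an error is detected).

0010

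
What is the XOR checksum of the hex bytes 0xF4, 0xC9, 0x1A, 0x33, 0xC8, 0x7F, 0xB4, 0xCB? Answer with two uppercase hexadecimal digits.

DC

XOR the bytes together:
  start with 0xF4
  0xF4 ⊕ 0xC9 = 0x3D
  0x3D ⊕ 0x1A = 0x27
  0x27 ⊕ 0x33 = 0x14
  0x14 ⊕ 0xC8 = 0xDC
  0xDC ⊕ 0x7F = 0xA3
  0xA3 ⊕ 0xB4 = 0x17
  0x17 ⊕ 0xCB = 0xDC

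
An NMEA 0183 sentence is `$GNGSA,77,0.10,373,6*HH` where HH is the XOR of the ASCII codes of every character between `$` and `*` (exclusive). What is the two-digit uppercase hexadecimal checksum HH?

XOR the ASCII codes of the payload characters:
  'G' = 0x47 → acc = 0x47
  'N' = 0x4E → acc = 0x09
  'G' = 0x47 → acc = 0x4E
  'S' = 0x53 → acc = 0x1D
  'A' = 0x41 → acc = 0x5C
  ',' = 0x2C → acc = 0x70
  '7' = 0x37 → acc = 0x47
  '7' = 0x37 → acc = 0x70
  ',' = 0x2C → acc = 0x5C
  '0' = 0x30 → acc = 0x6C
  '.' = 0x2E → acc = 0x42
  '1' = 0x31 → acc = 0x73
  '0' = 0x30 → acc = 0x43
  ',' = 0x2C → acc = 0x6F
  '3' = 0x33 → acc = 0x5C
  '7' = 0x37 → acc = 0x6B
  '3' = 0x33 → acc = 0x58
  ',' = 0x2C → acc = 0x74
  '6' = 0x36 → acc = 0x42
Checksum = 0x42.

42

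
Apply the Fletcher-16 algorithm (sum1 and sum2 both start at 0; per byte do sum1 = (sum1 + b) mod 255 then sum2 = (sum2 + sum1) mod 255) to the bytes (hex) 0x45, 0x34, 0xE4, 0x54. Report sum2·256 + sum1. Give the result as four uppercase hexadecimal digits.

CFB2

Running sums (mod 255):
  after byte 0 (0x45): sum1=69, sum2=69
  after byte 1 (0x34): sum1=121, sum2=190
  after byte 2 (0xE4): sum1=94, sum2=29
  after byte 3 (0x54): sum1=178, sum2=207
Checksum = sum2·256 + sum1 = 207·256 + 178 = 53170 = 0xCFB2.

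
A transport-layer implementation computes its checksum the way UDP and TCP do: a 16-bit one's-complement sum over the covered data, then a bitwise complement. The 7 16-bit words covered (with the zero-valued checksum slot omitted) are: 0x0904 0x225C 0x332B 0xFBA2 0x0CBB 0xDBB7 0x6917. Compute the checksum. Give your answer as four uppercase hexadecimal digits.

5447

One's-complement addition (fold any carry out of bit 15 back into bit 0):
  0x0904 + 0x225C = 0x02B60
  0x2B60 + 0x332B = 0x05E8B
  0x5E8B + 0xFBA2 = 0x15A2D → wrap carry → 0x5A2E
  0x5A2E + 0x0CBB = 0x066E9
  0x66E9 + 0xDBB7 = 0x142A0 → wrap carry → 0x42A1
  0x42A1 + 0x6917 = 0x0ABB8
One's-complement sum = 0xABB8.
Checksum = ~0xABB8 & 0xFFFF = 0x5447.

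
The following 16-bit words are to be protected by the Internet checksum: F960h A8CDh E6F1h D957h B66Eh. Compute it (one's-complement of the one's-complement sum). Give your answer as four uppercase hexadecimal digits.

E718

One's-complement addition (fold any carry out of bit 15 back into bit 0):
  0xF960 + 0xA8CD = 0x1A22D → wrap carry → 0xA22E
  0xA22E + 0xE6F1 = 0x1891F → wrap carry → 0x8920
  0x8920 + 0xD957 = 0x16277 → wrap carry → 0x6278
  0x6278 + 0xB66E = 0x118E6 → wrap carry → 0x18E7
One's-complement sum = 0x18E7.
Checksum = ~0x18E7 & 0xFFFF = 0xE718.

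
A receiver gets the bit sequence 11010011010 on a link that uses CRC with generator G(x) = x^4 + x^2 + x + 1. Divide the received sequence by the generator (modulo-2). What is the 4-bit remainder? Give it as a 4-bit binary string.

0000

Modulo-2 division of 11010011010 by 10111:
  pos 0: 11010 XOR 10111 = 01101
  pos 1: 11010 XOR 10111 = 01101
  pos 2: 11011 XOR 10111 = 01100
  pos 3: 11001 XOR 10111 = 01110
  pos 4: 11100 XOR 10111 = 01011
  pos 5: 10111 XOR 10111 = 00000
Remainder = 0000 (zero — the frame passes the CRC check).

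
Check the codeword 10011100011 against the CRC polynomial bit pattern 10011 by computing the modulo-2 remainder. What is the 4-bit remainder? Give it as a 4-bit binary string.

0101

Modulo-2 division of 10011100011 by 10011:
  pos 0: 10011 XOR 10011 = 00000
  pos 5: 10001 XOR 10011 = 00010
Remainder = 0101 (nonzero — an error is detected).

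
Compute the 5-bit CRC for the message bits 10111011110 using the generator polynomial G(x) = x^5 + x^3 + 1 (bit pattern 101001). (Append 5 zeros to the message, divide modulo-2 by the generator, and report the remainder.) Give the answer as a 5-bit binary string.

11010

Append 5 zeros: 1011101111000000. Divide by 101001 (XOR where the leading bit is 1):
  pos 0: 101110 XOR 101001 = 000111
  pos 3: 111111 XOR 101001 = 010110
  pos 4: 101101 XOR 101001 = 000100
  pos 7: 100000 XOR 101001 = 001001
  pos 9: 100100 XOR 101001 = 001101
Remainder (last 5 bits) = 11010. This is the CRC / FCS.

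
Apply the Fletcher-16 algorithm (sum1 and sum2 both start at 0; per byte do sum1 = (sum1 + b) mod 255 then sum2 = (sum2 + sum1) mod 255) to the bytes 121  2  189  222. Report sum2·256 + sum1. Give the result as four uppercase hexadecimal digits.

4618

Running sums (mod 255):
  after byte 0 (121): sum1=121, sum2=121
  after byte 1 (2): sum1=123, sum2=244
  after byte 2 (189): sum1=57, sum2=46
  after byte 3 (222): sum1=24, sum2=70
Checksum = sum2·256 + sum1 = 70·256 + 24 = 17944 = 0x4618.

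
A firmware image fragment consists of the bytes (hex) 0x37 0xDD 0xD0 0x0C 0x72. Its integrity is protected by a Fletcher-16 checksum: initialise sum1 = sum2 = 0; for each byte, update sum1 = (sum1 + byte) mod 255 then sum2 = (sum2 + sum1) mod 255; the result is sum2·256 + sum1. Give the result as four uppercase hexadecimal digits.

8864

Running sums (mod 255):
  after byte 0 (0x37): sum1=55, sum2=55
  after byte 1 (0xDD): sum1=21, sum2=76
  after byte 2 (0xD0): sum1=229, sum2=50
  after byte 3 (0x0C): sum1=241, sum2=36
  after byte 4 (0x72): sum1=100, sum2=136
Checksum = sum2·256 + sum1 = 136·256 + 100 = 34916 = 0x8864.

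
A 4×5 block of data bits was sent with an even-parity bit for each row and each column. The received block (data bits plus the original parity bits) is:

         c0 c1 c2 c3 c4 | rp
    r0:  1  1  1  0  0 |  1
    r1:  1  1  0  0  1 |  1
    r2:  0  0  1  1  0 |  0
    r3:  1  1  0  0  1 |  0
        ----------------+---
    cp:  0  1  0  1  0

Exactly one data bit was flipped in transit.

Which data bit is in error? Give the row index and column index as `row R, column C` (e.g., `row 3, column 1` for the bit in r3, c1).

row 3, column 0

Recompute each row's even parity and compare to rp:
  r0: data parity 1, sent rp 1 → ok
  r1: data parity 1, sent rp 1 → ok
  r2: data parity 0, sent rp 0 → ok
  r3: data parity 1, sent rp 0 → mismatch
Recompute each column's even parity and compare to cp:
  c0: data parity 1, sent cp 0 → mismatch
  c1: data parity 1, sent cp 1 → ok
  c2: data parity 0, sent cp 0 → ok
  c3: data parity 1, sent cp 1 → ok
  c4: data parity 0, sent cp 0 → ok
Exactly one row (r3) and one column (c0) fail → the flipped bit is at their intersection.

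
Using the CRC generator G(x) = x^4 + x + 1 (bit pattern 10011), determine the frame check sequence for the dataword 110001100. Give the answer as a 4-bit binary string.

Append 4 zeros: 1100011000000. Divide by 10011 (XOR where the leading bit is 1):
  pos 0: 11000 XOR 10011 = 01011
  pos 1: 10111 XOR 10011 = 00100
  pos 3: 10010 XOR 10011 = 00001
  pos 7: 10000 XOR 10011 = 00011
Remainder (last 4 bits) = 0110. This is the CRC / FCS.

0110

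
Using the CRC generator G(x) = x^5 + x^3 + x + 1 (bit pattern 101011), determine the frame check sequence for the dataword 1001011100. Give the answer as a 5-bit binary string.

Append 5 zeros: 100101110000000. Divide by 101011 (XOR where the leading bit is 1):
  pos 0: 100101 XOR 101011 = 001110
  pos 2: 111011 XOR 101011 = 010000
  pos 3: 100000 XOR 101011 = 001011
  pos 5: 101100 XOR 101011 = 000111
  pos 8: 111000 XOR 101011 = 010011
  pos 9: 100110 XOR 101011 = 001101
Remainder (last 5 bits) = 01101. This is the CRC / FCS.

01101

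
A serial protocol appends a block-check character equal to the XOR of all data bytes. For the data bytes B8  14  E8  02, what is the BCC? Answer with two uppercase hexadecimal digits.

XOR the bytes together:
  start with 0xB8
  0xB8 ⊕ 0x14 = 0xAC
  0xAC ⊕ 0xE8 = 0x44
  0x44 ⊕ 0x02 = 0x46

46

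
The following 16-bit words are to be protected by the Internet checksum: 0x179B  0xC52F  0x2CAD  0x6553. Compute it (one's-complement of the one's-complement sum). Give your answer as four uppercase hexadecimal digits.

9134

One's-complement addition (fold any carry out of bit 15 back into bit 0):
  0x179B + 0xC52F = 0x0DCCA
  0xDCCA + 0x2CAD = 0x10977 → wrap carry → 0x0978
  0x0978 + 0x6553 = 0x06ECB
One's-complement sum = 0x6ECB.
Checksum = ~0x6ECB & 0xFFFF = 0x9134.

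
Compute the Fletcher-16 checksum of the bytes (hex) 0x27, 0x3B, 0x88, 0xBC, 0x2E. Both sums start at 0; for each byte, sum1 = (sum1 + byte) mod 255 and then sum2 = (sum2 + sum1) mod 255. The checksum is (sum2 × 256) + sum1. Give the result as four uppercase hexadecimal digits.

F1D5

Running sums (mod 255):
  after byte 0 (0x27): sum1=39, sum2=39
  after byte 1 (0x3B): sum1=98, sum2=137
  after byte 2 (0x88): sum1=234, sum2=116
  after byte 3 (0xBC): sum1=167, sum2=28
  after byte 4 (0x2E): sum1=213, sum2=241
Checksum = sum2·256 + sum1 = 241·256 + 213 = 61909 = 0xF1D5.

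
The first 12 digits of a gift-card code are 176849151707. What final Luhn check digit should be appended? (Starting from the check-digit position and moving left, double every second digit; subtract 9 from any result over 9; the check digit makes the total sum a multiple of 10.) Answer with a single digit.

5

Partial digits right→left: 7 0 7 1 5 1 9 4 8 6 7 1
Double every second digit counting from the check-digit position (so the 1st, 3rd, 5th, ... of the partial from the right).
  doubled (with −9 where >9): 5 5 1 9 7 5 → sum 32
  kept as-is: 0 1 1 4 6 1 → sum 13
Total = 32 + 13 = 45.
Check digit = (10 − (45 mod 10)) mod 10 = 5.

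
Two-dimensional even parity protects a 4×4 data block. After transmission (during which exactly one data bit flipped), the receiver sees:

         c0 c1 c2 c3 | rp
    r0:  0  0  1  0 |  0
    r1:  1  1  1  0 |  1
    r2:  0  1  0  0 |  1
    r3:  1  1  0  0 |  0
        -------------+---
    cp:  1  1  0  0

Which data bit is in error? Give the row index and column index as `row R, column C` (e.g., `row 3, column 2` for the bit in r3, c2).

row 0, column 0

Recompute each row's even parity and compare to rp:
  r0: data parity 1, sent rp 0 → mismatch
  r1: data parity 1, sent rp 1 → ok
  r2: data parity 1, sent rp 1 → ok
  r3: data parity 0, sent rp 0 → ok
Recompute each column's even parity and compare to cp:
  c0: data parity 0, sent cp 1 → mismatch
  c1: data parity 1, sent cp 1 → ok
  c2: data parity 0, sent cp 0 → ok
  c3: data parity 0, sent cp 0 → ok
Exactly one row (r0) and one column (c0) fail → the flipped bit is at their intersection.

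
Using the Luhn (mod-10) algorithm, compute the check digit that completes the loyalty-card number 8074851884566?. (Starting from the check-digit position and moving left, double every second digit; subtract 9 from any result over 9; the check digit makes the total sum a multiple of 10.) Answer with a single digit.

1

Partial digits right→left: 6 6 5 4 8 8 1 5 8 4 7 0 8
Double every second digit counting from the check-digit position (so the 1st, 3rd, 5th, ... of the partial from the right).
  doubled (with −9 where >9): 3 1 7 2 7 5 7 → sum 32
  kept as-is: 6 4 8 5 4 0 → sum 27
Total = 32 + 27 = 59.
Check digit = (10 − (59 mod 10)) mod 10 = 1.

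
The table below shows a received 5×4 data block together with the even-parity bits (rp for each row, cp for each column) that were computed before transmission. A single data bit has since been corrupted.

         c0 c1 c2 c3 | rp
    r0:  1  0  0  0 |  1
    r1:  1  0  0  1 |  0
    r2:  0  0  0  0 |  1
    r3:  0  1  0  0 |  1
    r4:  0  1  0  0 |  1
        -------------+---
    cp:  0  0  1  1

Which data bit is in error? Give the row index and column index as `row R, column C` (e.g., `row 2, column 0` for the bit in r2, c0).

row 2, column 2

Recompute each row's even parity and compare to rp:
  r0: data parity 1, sent rp 1 → ok
  r1: data parity 0, sent rp 0 → ok
  r2: data parity 0, sent rp 1 → mismatch
  r3: data parity 1, sent rp 1 → ok
  r4: data parity 1, sent rp 1 → ok
Recompute each column's even parity and compare to cp:
  c0: data parity 0, sent cp 0 → ok
  c1: data parity 0, sent cp 0 → ok
  c2: data parity 0, sent cp 1 → mismatch
  c3: data parity 1, sent cp 1 → ok
Exactly one row (r2) and one column (c2) fail → the flipped bit is at their intersection.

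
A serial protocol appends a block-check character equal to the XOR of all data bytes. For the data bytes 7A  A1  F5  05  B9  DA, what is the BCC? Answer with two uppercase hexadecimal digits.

XOR the bytes together:
  start with 0x7A
  0x7A ⊕ 0xA1 = 0xDB
  0xDB ⊕ 0xF5 = 0x2E
  0x2E ⊕ 0x05 = 0x2B
  0x2B ⊕ 0xB9 = 0x92
  0x92 ⊕ 0xDA = 0x48

48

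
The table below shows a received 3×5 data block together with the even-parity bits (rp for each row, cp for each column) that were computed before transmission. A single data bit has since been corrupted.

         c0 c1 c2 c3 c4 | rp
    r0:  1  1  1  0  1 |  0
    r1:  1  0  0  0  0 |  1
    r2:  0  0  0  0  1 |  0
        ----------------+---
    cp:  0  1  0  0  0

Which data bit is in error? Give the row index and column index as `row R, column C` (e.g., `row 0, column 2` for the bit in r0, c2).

row 2, column 2

Recompute each row's even parity and compare to rp:
  r0: data parity 0, sent rp 0 → ok
  r1: data parity 1, sent rp 1 → ok
  r2: data parity 1, sent rp 0 → mismatch
Recompute each column's even parity and compare to cp:
  c0: data parity 0, sent cp 0 → ok
  c1: data parity 1, sent cp 1 → ok
  c2: data parity 1, sent cp 0 → mismatch
  c3: data parity 0, sent cp 0 → ok
  c4: data parity 0, sent cp 0 → ok
Exactly one row (r2) and one column (c2) fail → the flipped bit is at their intersection.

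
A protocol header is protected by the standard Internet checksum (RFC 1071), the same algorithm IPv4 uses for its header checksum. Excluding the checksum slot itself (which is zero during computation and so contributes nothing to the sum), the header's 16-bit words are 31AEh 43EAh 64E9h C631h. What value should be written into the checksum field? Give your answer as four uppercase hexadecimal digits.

5F4C

One's-complement addition (fold any carry out of bit 15 back into bit 0):
  0x31AE + 0x43EA = 0x07598
  0x7598 + 0x64E9 = 0x0DA81
  0xDA81 + 0xC631 = 0x1A0B2 → wrap carry → 0xA0B3
One's-complement sum = 0xA0B3.
Checksum = ~0xA0B3 & 0xFFFF = 0x5F4C.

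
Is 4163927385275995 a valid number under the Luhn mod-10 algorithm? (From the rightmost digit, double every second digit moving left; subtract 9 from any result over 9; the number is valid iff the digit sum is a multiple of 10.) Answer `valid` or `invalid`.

From the right, keep odd positions and double even positions (subtract 9 from any doubled value over 9):
  doubled (positions 2,4,...): 9 1 4 7 5 9 3 8 → sum 46
  kept (positions 1,3,...): 5 9 7 5 3 2 3 1 → sum 35
Total = 81.
81 mod 10 = 1, so the number is invalid.

invalid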